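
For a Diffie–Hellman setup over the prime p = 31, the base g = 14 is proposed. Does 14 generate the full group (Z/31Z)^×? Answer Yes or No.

φ(31) = 31 − 1 = 30 = 2 · 3 · 5.
An element g generates (Z/31Z)^× iff g^(30/q) ≢ 1 (mod 31) for each prime q ∈ {2, 3, 5}.
14^15 ≡ 1 (mod 31)  [q = 2: ≡ 1 ✗]
14^10 ≡ 25 (mod 31)  [q = 3: ≢ 1 ✓]
14^6 ≡ 8 (mod 31)  [q = 5: ≢ 1 ✓]
Since 14^15 ≡ 1, the order of 14 divides 15 < 30, so 14 is not a primitive root.

No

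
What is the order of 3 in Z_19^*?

18

ord(3) | φ(19) = 19 − 1 = 18 = 2 · 3^2.
Divisors of 18: 1, 2, 3, 6, 9, 18.
Evaluate successive powers at the divisors of 18:
3^1 ≡ 3 (mod 19)
3^2 ≡ 9 (mod 19)
3^3 ≡ 8 (mod 19)
3^6 ≡ 7 (mod 19)
3^9 ≡ 18 (mod 19)
3^18 ≡ 1 (mod 19) ✓
Hence ord(3) = 18.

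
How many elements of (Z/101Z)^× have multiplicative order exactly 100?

40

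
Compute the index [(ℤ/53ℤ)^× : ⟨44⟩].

ord(44) | φ(53) = 53 − 1 = 52 = 2^2 · 13.
Divisors of 52: 1, 2, 4, 13, 26, 52.
Evaluate successive powers at the divisors of 52:
44^1 ≡ 44
44^2 ≡ 28
44^4 ≡ 42
44^13 ≡ 1
So ord_53(44) = 13, hence |⟨44⟩| = 13.
Index = |(Z/53Z)^×| / |⟨44⟩| = 52 / 13 = 4.

4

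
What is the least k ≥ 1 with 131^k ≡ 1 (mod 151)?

50

By Lagrange's theorem, ord_151(131) divides φ(151) = 151 − 1 = 150 = 2 · 3 · 5^2.
Divisors of 150: 1, 2, 3, 5, 6, 10, 15, 25, 30, 50, 75, 150.
Compute 131^d (mod 151) for the divisors d until we hit 1:
131^1 ≡ 131 (mod 151)
131^2 ≡ 98 (mod 151)
131^3 ≡ 3 (mod 151)
131^5 ≡ 143 (mod 151)
131^6 ≡ 9 (mod 151)
131^10 ≡ 64 (mod 151)
131^15 ≡ 92 (mod 151)
131^25 ≡ 150 (mod 151)
131^30 ≡ 8 (mod 151)
131^50 ≡ 1 (mod 151) ✓
So ord_151(131) = 50.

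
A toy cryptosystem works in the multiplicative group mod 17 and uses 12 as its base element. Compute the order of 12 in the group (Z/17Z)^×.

By Lagrange's theorem, ord_17(12) divides φ(17) = 17 − 1 = 16 = 2^4.
Divisors of 16: 1, 2, 4, 8, 16.
Evaluate successive powers at the divisors of 16:
12^1 ≡ 12 (mod 17)
12^2 ≡ 8 (mod 17)
12^4 ≡ 13 (mod 17)
12^8 ≡ 16 (mod 17)
12^16 ≡ 1 (mod 17) ✓
Hence ord(12) = 16.

16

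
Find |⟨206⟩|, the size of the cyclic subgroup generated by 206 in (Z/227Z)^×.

226

The order of 206 must divide φ(227) = 227 − 1 = 226 = 2 · 113.
Divisors of 226: 1, 2, 113, 226.
Compute 206^d (mod 227) for the divisors d until we hit 1:
206^1 ≡ 206 (mod 227)
206^2 ≡ 214 (mod 227)
206^113 ≡ 226 (mod 227)
206^226 ≡ 1 (mod 227) ✓
Therefore the multiplicative order of 206 modulo 227 is 226.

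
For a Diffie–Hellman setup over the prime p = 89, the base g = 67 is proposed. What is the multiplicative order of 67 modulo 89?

11

ord(67) | φ(89) = 89 − 1 = 88 = 2^3 · 11.
Divisors of 88: 1, 2, 4, 8, 11, 22, 44, 88.
Evaluate successive powers at the divisors of 88:
67^1 ≡ 67
67^2 ≡ 39
67^4 ≡ 8
67^8 ≡ 64
67^11 ≡ 1
Hence ord(67) = 11.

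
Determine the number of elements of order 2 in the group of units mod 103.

1

φ(103) = 103 − 1 = 102 = 2 · 3 · 17.
In a cyclic group of order 102, there are φ(d) elements of order d for each divisor d of 102, and zero for non-divisors.
2 | 102, and φ(2) = 2 − 1 = 1.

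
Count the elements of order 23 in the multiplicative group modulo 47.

φ(47) = 47 − 1 = 46 = 2 · 23.
Since (Z/47Z)^× is cyclic of order 46, the number of elements of order d is φ(d) when d | 46 and 0 otherwise.
23 | 46, and φ(23) = 23 − 1 = 22.

22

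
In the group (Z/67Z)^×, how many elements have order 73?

φ(67) = 67 − 1 = 66 = 2 · 3 · 11.
In a cyclic group of order 66, there are φ(d) elements of order d for each divisor d of 66, and zero for non-divisors.
Here 66 is not a multiple of 73, so there are no elements of order 73.

0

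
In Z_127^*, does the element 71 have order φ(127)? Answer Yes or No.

No

φ(127) = 127 − 1 = 126 = 2 · 3^2 · 7.
Test 71^(126/q) mod 127 for each prime factor q of 126:
71^63 ≡ 1 (mod 127)  [q = 2: ≡ 1 ✗]
71^42 ≡ 107 (mod 127)  [q = 3: ≢ 1 ✓]
71^18 ≡ 16 (mod 127)  [q = 7: ≢ 1 ✓]
71^63 ≡ 1 shows ord(71) | 63, strictly less than φ(127); not a primitive root.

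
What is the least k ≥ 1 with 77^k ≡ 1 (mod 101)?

50

Since 77 ∈ (Z/101Z)^×, its order divides φ(101) = 101 − 1 = 100 = 2^2 · 5^2.
Divisors of 100: 1, 2, 4, 5, 10, 20, 25, 50, 100.
Evaluate successive powers at the divisors of 100:
77^1 ≡ 77
77^2 ≡ 71
77^4 ≡ 92
77^5 ≡ 14
77^10 ≡ 95
77^20 ≡ 36
77^25 ≡ 100
77^50 ≡ 1
Therefore the multiplicative order of 77 modulo 101 is 50.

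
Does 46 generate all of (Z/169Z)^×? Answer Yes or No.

Yes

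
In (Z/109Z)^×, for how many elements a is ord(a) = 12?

φ(109) = 109 − 1 = 108 = 2^2 · 3^3.
Since (Z/109Z)^× is cyclic of order 108, the number of elements of order d is φ(d) when d | 108 and 0 otherwise.
12 = 2^2 · 3 divides 108, and φ(12) = 4.

4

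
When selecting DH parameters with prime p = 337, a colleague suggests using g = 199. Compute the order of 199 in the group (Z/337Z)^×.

By Lagrange's theorem, ord_337(199) divides φ(337) = 337 − 1 = 336 = 2^4 · 3 · 7.
Divisors of 336: 1, 2, 3, 4, 6, 7, 8, 12, 14, 16, 21, 24, 28, 42, 48, 56, 84, 112, 168, 336.
Check 199^d mod 337 for each divisor in increasing order:
199^1 ≡ 199
199^2 ≡ 172
199^3 ≡ 191
199^4 ≡ 265
199^6 ≡ 85
199^7 ≡ 65
199^8 ≡ 129
199^12 ≡ 148
199^14 ≡ 181
199^16 ≡ 128
199^21 ≡ 307
199^24 ≡ 336
199^28 ≡ 72
199^42 ≡ 226
199^48 ≡ 1
Hence ord(199) = 48.

48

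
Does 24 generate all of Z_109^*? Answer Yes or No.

φ(109) = 109 − 1 = 108 = 2^2 · 3^3.
24 is a primitive root mod 109 iff 24^(φ(109)/q) ≢ 1 for every prime q | φ(109), i.e. q ∈ {2, 3}.
24^54 ≡ 108 (mod 109)  [q = 2: ≢ 1 ✓]
24^36 ≡ 63 (mod 109)  [q = 3: ≢ 1 ✓]
Every test exponent gives a nontrivial residue, hence 24 generates the full group.

Yes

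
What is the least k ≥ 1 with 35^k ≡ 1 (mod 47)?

ord(35) | φ(47) = 47 − 1 = 46 = 2 · 23.
Divisors of 46: 1, 2, 23, 46.
Evaluate successive powers at the divisors of 46:
35^1 ≡ 35 (mod 47)
35^2 ≡ 3 (mod 47)
35^23 ≡ 46 (mod 47)
35^46 ≡ 1 (mod 47) ✓
Hence ord(35) = 46.

46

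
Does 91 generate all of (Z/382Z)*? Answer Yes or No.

Yes

φ(382) = φ(2)·φ(191) = 1·190 = 190 = 2 · 5 · 19.
It suffices to check that the order of 91 is not a proper divisor of 190: compute 91^(190/q) for q ∈ {2, 5, 19}.
91^95 ≡ 381 (mod 382)  [q = 2: ≢ 1 ✓]
91^38 ≡ 109 (mod 382)  [q = 5: ≢ 1 ✓]
91^10 ≡ 121 (mod 382)  [q = 19: ≢ 1 ✓]
Every test exponent gives a nontrivial residue, hence 91 generates the full group.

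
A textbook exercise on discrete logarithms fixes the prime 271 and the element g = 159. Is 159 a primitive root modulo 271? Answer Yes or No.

φ(271) = 271 − 1 = 270 = 2 · 3^3 · 5.
It suffices to check that the order of 159 is not a proper divisor of 270: compute 159^(270/q) for q ∈ {2, 3, 5}.
159^135 ≡ 270 (mod 271)  [q = 2: ≢ 1 ✓]
159^90 ≡ 28 (mod 271)  [q = 3: ≢ 1 ✓]
159^54 ≡ 187 (mod 271)  [q = 5: ≢ 1 ✓]
Every test exponent gives a nontrivial residue, hence 159 generates the full group.

Yes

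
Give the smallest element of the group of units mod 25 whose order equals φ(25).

φ(25) = φ(5^2) = 5·(5−1) = 20 = 2^2 · 5.
g is a primitive root iff g^(20/q) ≢ 1 (mod 25) for each prime q ∈ {2, 5}.
g = 2: 2^10 ≡ 24; 2^4 ≡ 16 — none is 1, so 2 is a primitive root.
So 2 is the smallest generator of (Z/25Z)^×.

2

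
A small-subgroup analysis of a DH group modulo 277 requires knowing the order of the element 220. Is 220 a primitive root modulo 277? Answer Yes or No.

φ(277) = 277 − 1 = 276 = 2^2 · 3 · 23.
It suffices to check that the order of 220 is not a proper divisor of 276: compute 220^(276/q) for q ∈ {2, 3, 23}.
220^138 ≡ 1 (mod 277)  [q = 2: ≡ 1 ✗]
220^92 ≡ 160 (mod 277)  [q = 3: ≢ 1 ✓]
220^12 ≡ 16 (mod 277)  [q = 23: ≢ 1 ✓]
Since 220^138 ≡ 1, the order of 220 divides 138 < 276, so 220 is not a primitive root.

No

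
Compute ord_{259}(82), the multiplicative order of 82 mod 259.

ord(82) | φ(259) = φ(7·37) = (7−1)·(37−1) = 6·36 = 216 = 2^3 · 3^3.
Divisors of 216: 1, 2, 3, 4, 6, 8, 9, 12, 18, 24, 27, 36, 54, 72, 108, 216.
Evaluate successive powers at the divisors of 216:
82^1 ≡ 82
82^2 ≡ 249
82^3 ≡ 216
82^4 ≡ 100
82^6 ≡ 36
82^8 ≡ 158
82^9 ≡ 6
82^12 ≡ 1
Hence ord(82) = 12.

12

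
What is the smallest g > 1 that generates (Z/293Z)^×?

2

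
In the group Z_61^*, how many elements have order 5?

φ(61) = 61 − 1 = 60 = 2^2 · 3 · 5.
In a cyclic group of order 60, there are φ(d) elements of order d for each divisor d of 60, and zero for non-divisors.
5 | 60, and φ(5) = 5 − 1 = 4.

4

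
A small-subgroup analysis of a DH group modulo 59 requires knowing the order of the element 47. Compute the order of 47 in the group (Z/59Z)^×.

ord(47) | φ(59) = 59 − 1 = 58 = 2 · 29.
Divisors of 58: 1, 2, 29, 58.
Compute 47^d (mod 59) for the divisors d until we hit 1:
47^1 ≡ 47
47^2 ≡ 26
47^29 ≡ 58
47^58 ≡ 1
Hence ord(47) = 58.

58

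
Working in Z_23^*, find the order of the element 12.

11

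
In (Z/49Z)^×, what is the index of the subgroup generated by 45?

By Lagrange's theorem, ord_49(45) divides φ(49) = φ(7^2) = 7·(7−1) = 42 = 2 · 3 · 7.
Divisors of 42: 1, 2, 3, 6, 7, 14, 21, 42.
Compute 45^d (mod 49) for the divisors d until we hit 1:
45^1 ≡ 45 (mod 49)
45^2 ≡ 16 (mod 49)
45^3 ≡ 34 (mod 49)
45^6 ≡ 29 (mod 49)
45^7 ≡ 31 (mod 49)
45^14 ≡ 30 (mod 49)
45^21 ≡ 48 (mod 49)
45^42 ≡ 1 (mod 49) ✓
So ord_49(45) = 42, hence |⟨45⟩| = 42.
Index = |(Z/49Z)^×| / |⟨45⟩| = 42 / 42 = 1.

1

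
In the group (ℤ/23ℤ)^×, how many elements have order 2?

1

φ(23) = 23 − 1 = 22 = 2 · 11.
Since (Z/23Z)^× is cyclic of order 22, the number of elements of order d is φ(d) when d | 22 and 0 otherwise.
2 | 22, and φ(2) = 2 − 1 = 1.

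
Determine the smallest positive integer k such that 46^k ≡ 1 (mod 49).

ord(46) | φ(49) = φ(7^2) = 7·(7−1) = 42 = 2 · 3 · 7.
Divisors of 42: 1, 2, 3, 6, 7, 14, 21, 42.
Test each divisor d:
46^1 ≡ 46 (mod 49)
46^2 ≡ 9 (mod 49)
46^3 ≡ 22 (mod 49)
46^6 ≡ 43 (mod 49)
46^7 ≡ 18 (mod 49)
46^14 ≡ 30 (mod 49)
46^21 ≡ 1 (mod 49) ✓
So ord_49(46) = 21.

21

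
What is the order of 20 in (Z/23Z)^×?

By Lagrange's theorem, ord_23(20) divides φ(23) = 23 − 1 = 22 = 2 · 11.
Divisors of 22: 1, 2, 11, 22.
Compute 20^d (mod 23) for the divisors d until we hit 1:
20^1 ≡ 20
20^2 ≡ 9
20^11 ≡ 22
20^22 ≡ 1
Hence ord(20) = 22.

22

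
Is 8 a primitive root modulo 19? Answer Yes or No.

No

φ(19) = 19 − 1 = 18 = 2 · 3^2.
It suffices to check that the order of 8 is not a proper divisor of 18: compute 8^(18/q) for q ∈ {2, 3}.
8^9 ≡ 18 (mod 19)  [q = 2: ≢ 1 ✓]
8^6 ≡ 1 (mod 19)  [q = 3: ≡ 1 ✗]
Since 8^6 ≡ 1, the order of 8 divides 6 < 18, so 8 is not a primitive root.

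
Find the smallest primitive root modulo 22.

φ(22) = φ(2)·φ(11) = 1·10 = 10 = 2 · 5.
g is a primitive root iff g^(10/q) ≢ 1 (mod 22) for each prime q ∈ {2, 5}.
g = 2: gcd(2, 22) = 2 > 1, not a unit — skip.
g = 3: 3^5 ≡ 1 — hits 1, so not a primitive root.
g = 4: gcd(4, 22) = 2 > 1, not a unit — skip.
g = 5: 5^5 ≡ 1 — hits 1, so not a primitive root.
g = 6: gcd(6, 22) = 2 > 1, not a unit — skip.
g = 7: 7^5 ≡ 21; 7^2 ≡ 5 — none is 1, so 7 is a primitive root.
Hence the least primitive root of 22 is 7.

7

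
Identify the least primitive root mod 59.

2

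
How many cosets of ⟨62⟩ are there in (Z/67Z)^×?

6

The order of 62 must divide φ(67) = 67 − 1 = 66 = 2 · 3 · 11.
Divisors of 66: 1, 2, 3, 6, 11, 22, 33, 66.
Evaluate successive powers at the divisors of 66:
62^1 ≡ 62 (mod 67)
62^2 ≡ 25 (mod 67)
62^3 ≡ 9 (mod 67)
62^6 ≡ 14 (mod 67)
62^11 ≡ 1 (mod 67) ✓
So ord_67(62) = 11, hence |⟨62⟩| = 11.
The index is φ(67) / ord(62) = 66 / 11 = 6.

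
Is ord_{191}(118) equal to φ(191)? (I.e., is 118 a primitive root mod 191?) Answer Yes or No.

φ(191) = 191 − 1 = 190 = 2 · 5 · 19.
118 is a primitive root mod 191 iff 118^(φ(191)/q) ≢ 1 for every prime q | φ(191), i.e. q ∈ {2, 5, 19}.
118^95 ≡ 1 (mod 191)  [q = 2: ≡ 1 ✗]
118^38 ≡ 109 (mod 191)  [q = 5: ≢ 1 ✓]
118^10 ≡ 25 (mod 191)  [q = 19: ≢ 1 ✓]
118^95 ≡ 1 shows ord(118) | 95, strictly less than φ(191); not a primitive root.

No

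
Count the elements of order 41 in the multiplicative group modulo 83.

φ(83) = 83 − 1 = 82 = 2 · 41.
(Z/83Z)^× is cyclic (|G| = 82); a cyclic group of order m has exactly φ(d) elements of each order d | m, and none otherwise.
41 | 82, and φ(41) = 41 − 1 = 40.

40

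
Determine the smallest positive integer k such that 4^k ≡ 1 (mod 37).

18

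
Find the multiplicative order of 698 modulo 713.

By Lagrange's theorem, ord_713(698) divides φ(713) = φ(23·31) = (23−1)·(31−1) = 22·30 = 660 = 2^2 · 3 · 5 · 11.
Divisors of 660: 1, 2, 3, 4, 5, 6, 10, 11, 12, 15, 20, 22, 30, 33, 44, 55, 60, 66, 110, 132, 165, 220, 330, 660.
Evaluate successive powers at the divisors of 660:
698^1 ≡ 698 (mod 713)
698^2 ≡ 225 (mod 713)
698^3 ≡ 190 (mod 713)
698^4 ≡ 2 (mod 713)
698^5 ≡ 683 (mod 713)
698^6 ≡ 450 (mod 713)
698^10 ≡ 187 (mod 713)
698^11 ≡ 47 (mod 713)
698^12 ≡ 8 (mod 713)
698^15 ≡ 94 (mod 713)
698^20 ≡ 32 (mod 713)
698^22 ≡ 70 (mod 713)
698^30 ≡ 280 (mod 713)
698^33 ≡ 438 (mod 713)
698^44 ≡ 622 (mod 713)
698^55 ≡ 1 (mod 713) ✓
Therefore the multiplicative order of 698 modulo 713 is 55.

55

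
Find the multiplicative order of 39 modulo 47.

46

By Lagrange's theorem, ord_47(39) divides φ(47) = 47 − 1 = 46 = 2 · 23.
Divisors of 46: 1, 2, 23, 46.
Evaluate successive powers at the divisors of 46:
39^1 ≡ 39 (mod 47)
39^2 ≡ 17 (mod 47)
39^23 ≡ 46 (mod 47)
39^46 ≡ 1 (mod 47) ✓
Hence ord(39) = 46.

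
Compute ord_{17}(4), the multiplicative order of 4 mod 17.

By Lagrange's theorem, ord_17(4) divides φ(17) = 17 − 1 = 16 = 2^4.
Divisors of 16: 1, 2, 4, 8, 16.
Test each divisor d:
4^1 ≡ 4 (mod 17)
4^2 ≡ 16 (mod 17)
4^4 ≡ 1 (mod 17) ✓
Therefore the multiplicative order of 4 modulo 17 is 4.

4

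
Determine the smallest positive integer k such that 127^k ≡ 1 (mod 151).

25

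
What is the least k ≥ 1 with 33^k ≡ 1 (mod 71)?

70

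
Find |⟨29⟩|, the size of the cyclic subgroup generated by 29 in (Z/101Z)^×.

ord(29) | φ(101) = 101 − 1 = 100 = 2^2 · 5^2.
Divisors of 100: 1, 2, 4, 5, 10, 20, 25, 50, 100.
Test each divisor d:
29^1 ≡ 29
29^2 ≡ 33
29^4 ≡ 79
29^5 ≡ 69
29^10 ≡ 14
29^20 ≡ 95
29^25 ≡ 91
29^50 ≡ 100
29^100 ≡ 1
The smallest such exponent is 100, so the order of 29 is 100.

100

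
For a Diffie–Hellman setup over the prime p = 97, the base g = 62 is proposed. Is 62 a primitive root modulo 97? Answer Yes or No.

No

φ(97) = 97 − 1 = 96 = 2^5 · 3.
An element g generates (Z/97Z)^× iff g^(96/q) ≢ 1 (mod 97) for each prime q ∈ {2, 3}.
62^48 ≡ 1 (mod 97)  [q = 2: ≡ 1 ✗]
62^32 ≡ 61 (mod 97)  [q = 3: ≢ 1 ✓]
The check at q = 2 fails, so 62 generates a proper subgroup.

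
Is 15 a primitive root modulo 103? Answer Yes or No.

No

φ(103) = 103 − 1 = 102 = 2 · 3 · 17.
An element g generates (Z/103Z)^× iff g^(102/q) ≢ 1 (mod 103) for each prime q ∈ {2, 3, 17}.
15^51 ≡ 1 (mod 103)  [q = 2: ≡ 1 ✗]
15^34 ≡ 56 (mod 103)  [q = 3: ≢ 1 ✓]
15^6 ≡ 61 (mod 103)  [q = 17: ≢ 1 ✓]
Since 15^51 ≡ 1, the order of 15 divides 51 < 102, so 15 is not a primitive root.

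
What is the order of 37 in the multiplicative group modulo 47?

23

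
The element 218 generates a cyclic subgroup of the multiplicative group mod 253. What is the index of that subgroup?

2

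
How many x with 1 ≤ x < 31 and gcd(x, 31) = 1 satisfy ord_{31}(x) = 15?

8

φ(31) = 31 − 1 = 30 = 2 · 3 · 5.
In a cyclic group of order 30, there are φ(d) elements of order d for each divisor d of 30, and zero for non-divisors.
15 = 3 · 5 divides 30, and φ(15) = 8.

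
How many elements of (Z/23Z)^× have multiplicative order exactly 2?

φ(23) = 23 − 1 = 22 = 2 · 11.
In a cyclic group of order 22, there are φ(d) elements of order d for each divisor d of 22, and zero for non-divisors.
2 | 22, and φ(2) = 2 − 1 = 1.

1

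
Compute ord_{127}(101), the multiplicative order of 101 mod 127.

126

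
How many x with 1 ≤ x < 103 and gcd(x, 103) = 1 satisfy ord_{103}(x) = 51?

32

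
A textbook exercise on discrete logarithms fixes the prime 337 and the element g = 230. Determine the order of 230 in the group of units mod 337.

168

ord(230) | φ(337) = 337 − 1 = 336 = 2^4 · 3 · 7.
Divisors of 336: 1, 2, 3, 4, 6, 7, 8, 12, 14, 16, 21, 24, 28, 42, 48, 56, 84, 112, 168, 336.
Compute 230^d (mod 337) for the divisors d until we hit 1:
230^1 ≡ 230
230^2 ≡ 328
230^3 ≡ 289
230^4 ≡ 81
230^6 ≡ 282
230^7 ≡ 156
230^8 ≡ 158
230^12 ≡ 329
230^14 ≡ 72
230^16 ≡ 26
230^21 ≡ 111
230^24 ≡ 64
230^28 ≡ 129
230^42 ≡ 189
230^48 ≡ 52
230^56 ≡ 128
230^84 ≡ 336
230^112 ≡ 208
230^168 ≡ 1
Hence ord(230) = 168.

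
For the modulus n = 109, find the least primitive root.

φ(109) = 109 − 1 = 108 = 2^2 · 3^3.
Test candidates g = 2, 3, … against the prime factors q ∈ {2, 3} of φ(109): g is a generator iff g^(108/q) ≢ 1 for every such q.
g = 2: 2^54 ≡ 108; 2^36 ≡ 1 — hits 1, so not a primitive root.
g = 3: 3^54 ≡ 1 — hits 1, so not a primitive root.
g = 4: 4^54 ≡ 1 — hits 1, so not a primitive root.
g = 5: 5^54 ≡ 1 — hits 1, so not a primitive root.
g = 6: 6^54 ≡ 108; 6^36 ≡ 63 — none is 1, so 6 is a primitive root.
Hence the least primitive root of 109 is 6.

6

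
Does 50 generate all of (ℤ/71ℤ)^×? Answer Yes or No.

No

φ(71) = 71 − 1 = 70 = 2 · 5 · 7.
An element g generates (Z/71Z)^× iff g^(70/q) ≢ 1 (mod 71) for each prime q ∈ {2, 5, 7}.
50^35 ≡ 1 (mod 71)  [q = 2: ≡ 1 ✗]
50^14 ≡ 5 (mod 71)  [q = 5: ≢ 1 ✓]
50^10 ≡ 30 (mod 71)  [q = 7: ≢ 1 ✓]
Since 50^35 ≡ 1, the order of 50 divides 35 < 70, so 50 is not a primitive root.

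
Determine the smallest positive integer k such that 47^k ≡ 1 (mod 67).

33

ord(47) | φ(67) = 67 − 1 = 66 = 2 · 3 · 11.
Divisors of 66: 1, 2, 3, 6, 11, 22, 33, 66.
Test each divisor d:
47^1 ≡ 47 (mod 67)
47^2 ≡ 65 (mod 67)
47^3 ≡ 40 (mod 67)
47^6 ≡ 59 (mod 67)
47^11 ≡ 37 (mod 67)
47^22 ≡ 29 (mod 67)
47^33 ≡ 1 (mod 67) ✓
Therefore the multiplicative order of 47 modulo 67 is 33.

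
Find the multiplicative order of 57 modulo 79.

26

The order of 57 must divide φ(79) = 79 − 1 = 78 = 2 · 3 · 13.
Divisors of 78: 1, 2, 3, 6, 13, 26, 39, 78.
Check 57^d mod 79 for each divisor in increasing order:
57^1 ≡ 57
57^2 ≡ 10
57^3 ≡ 17
57^6 ≡ 52
57^13 ≡ 78
57^26 ≡ 1
So ord_79(57) = 26.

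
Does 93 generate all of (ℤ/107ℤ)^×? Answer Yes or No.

Yes

φ(107) = 107 − 1 = 106 = 2 · 53.
An element g generates (Z/107Z)^× iff g^(106/q) ≢ 1 (mod 107) for each prime q ∈ {2, 53}.
93^53 ≡ 106 (mod 107)  [q = 2: ≢ 1 ✓]
93^2 ≡ 89 (mod 107)  [q = 53: ≢ 1 ✓]
Every test exponent gives a nontrivial residue, hence 93 generates the full group.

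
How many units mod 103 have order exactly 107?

0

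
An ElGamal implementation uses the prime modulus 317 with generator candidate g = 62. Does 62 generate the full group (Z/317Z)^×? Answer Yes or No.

φ(317) = 317 − 1 = 316 = 2^2 · 79.
62 is a primitive root mod 317 iff 62^(φ(317)/q) ≢ 1 for every prime q | φ(317), i.e. q ∈ {2, 79}.
62^158 ≡ 316 (mod 317)  [q = 2: ≢ 1 ✓]
62^4 ≡ 15 (mod 317)  [q = 79: ≢ 1 ✓]
None equal 1, so ord_317(62) = 316: 62 is a primitive root.

Yes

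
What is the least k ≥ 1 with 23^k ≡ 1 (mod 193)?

32

Since 23 ∈ (Z/193Z)^×, its order divides φ(193) = 193 − 1 = 192 = 2^6 · 3.
Divisors of 192: 1, 2, 3, 4, 6, 8, 12, 16, 24, 32, 48, 64, 96, 192.
Evaluate successive powers at the divisors of 192:
23^1 ≡ 23
23^2 ≡ 143
23^3 ≡ 8
23^4 ≡ 184
23^6 ≡ 64
23^8 ≡ 81
23^12 ≡ 43
23^16 ≡ 192
23^24 ≡ 112
23^32 ≡ 1
The smallest such exponent is 32, so the order of 23 is 32.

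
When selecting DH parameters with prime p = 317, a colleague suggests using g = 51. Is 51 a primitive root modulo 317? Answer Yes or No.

No

φ(317) = 317 − 1 = 316 = 2^2 · 79.
An element g generates (Z/317Z)^× iff g^(316/q) ≢ 1 (mod 317) for each prime q ∈ {2, 79}.
51^158 ≡ 1 (mod 317)  [q = 2: ≡ 1 ✗]
51^4 ≡ 104 (mod 317)  [q = 79: ≢ 1 ✓]
51^158 ≡ 1 shows ord(51) | 158, strictly less than φ(317); not a primitive root.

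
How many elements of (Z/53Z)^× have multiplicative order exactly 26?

φ(53) = 53 − 1 = 52 = 2^2 · 13.
(Z/53Z)^× is cyclic (|G| = 52); a cyclic group of order m has exactly φ(d) elements of each order d | m, and none otherwise.
26 = 2 · 13 divides 52, and φ(26) = 12.

12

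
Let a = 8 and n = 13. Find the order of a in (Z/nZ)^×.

4

The order of 8 must divide φ(13) = 13 − 1 = 12 = 2^2 · 3.
Divisors of 12: 1, 2, 3, 4, 6, 12.
Evaluate successive powers at the divisors of 12:
8^1 ≡ 8 (mod 13)
8^2 ≡ 12 (mod 13)
8^3 ≡ 5 (mod 13)
8^4 ≡ 1 (mod 13) ✓
The smallest such exponent is 4, so the order of 8 is 4.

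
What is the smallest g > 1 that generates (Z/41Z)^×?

6

φ(41) = 41 − 1 = 40 = 2^3 · 5.
g is a primitive root iff g^(40/q) ≢ 1 (mod 41) for each prime q ∈ {2, 5}.
g = 2: 2^20 ≡ 1 — hits 1, so not a primitive root.
g = 3: 3^20 ≡ 40; 3^8 ≡ 1 — hits 1, so not a primitive root.
g = 4: 4^20 ≡ 1 — hits 1, so not a primitive root.
g = 5: 5^20 ≡ 1 — hits 1, so not a primitive root.
g = 6: 6^20 ≡ 40; 6^8 ≡ 10 — none is 1, so 6 is a primitive root.
So 6 is the smallest generator of (Z/41Z)^×.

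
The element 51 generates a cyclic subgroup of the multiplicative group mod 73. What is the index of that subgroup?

9

The order of 51 must divide φ(73) = 73 − 1 = 72 = 2^3 · 3^2.
Divisors of 72: 1, 2, 3, 4, 6, 8, 9, 12, 18, 24, 36, 72.
Check 51^d mod 73 for each divisor in increasing order:
51^1 ≡ 51 (mod 73)
51^2 ≡ 46 (mod 73)
51^3 ≡ 10 (mod 73)
51^4 ≡ 72 (mod 73)
51^6 ≡ 27 (mod 73)
51^8 ≡ 1 (mod 73) ✓
Thus |⟨51⟩| = ord(51) = 8.
Index = |(Z/73Z)^×| / |⟨51⟩| = 72 / 8 = 9.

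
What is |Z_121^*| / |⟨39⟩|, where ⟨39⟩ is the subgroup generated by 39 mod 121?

By Lagrange's theorem, ord_121(39) divides φ(121) = φ(11^2) = 11·(11−1) = 110 = 2 · 5 · 11.
Divisors of 110: 1, 2, 5, 10, 11, 22, 55, 110.
Test each divisor d:
39^1 ≡ 39 (mod 121)
39^2 ≡ 69 (mod 121)
39^5 ≡ 65 (mod 121)
39^10 ≡ 111 (mod 121)
39^11 ≡ 94 (mod 121)
39^22 ≡ 3 (mod 121)
39^55 ≡ 120 (mod 121)
39^110 ≡ 1 (mod 121) ✓
Thus |⟨39⟩| = ord(39) = 110.
Index = |(Z/121Z)^×| / |⟨39⟩| = 110 / 110 = 1.

1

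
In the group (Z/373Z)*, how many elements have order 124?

60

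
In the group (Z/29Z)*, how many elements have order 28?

φ(29) = 29 − 1 = 28 = 2^2 · 7.
In a cyclic group of order 28, there are φ(d) elements of order d for each divisor d of 28, and zero for non-divisors.
28 = 2^2 · 7 divides 28, and φ(28) = 12.

12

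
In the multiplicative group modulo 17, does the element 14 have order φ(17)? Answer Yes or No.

φ(17) = 17 − 1 = 16 = 2^4.
An element g generates (Z/17Z)^× iff g^(16/q) ≢ 1 (mod 17) for each prime q ∈ {2}.
14^8 ≡ 16 (mod 17)  [q = 2: ≢ 1 ✓]
None equal 1, so ord_17(14) = 16: 14 is a primitive root.

Yes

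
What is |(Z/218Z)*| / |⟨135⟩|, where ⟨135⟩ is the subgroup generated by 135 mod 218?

Since 135 ∈ (Z/218Z)^×, its order divides φ(218) = φ(2)·φ(109) = 1·108 = 108 = 2^2 · 3^3.
Divisors of 108: 1, 2, 3, 4, 6, 9, 12, 18, 27, 36, 54, 108.
Evaluate successive powers at the divisors of 108:
135^1 ≡ 135 (mod 218)
135^2 ≡ 131 (mod 218)
135^3 ≡ 27 (mod 218)
135^4 ≡ 157 (mod 218)
135^6 ≡ 75 (mod 218)
135^9 ≡ 63 (mod 218)
135^12 ≡ 175 (mod 218)
135^18 ≡ 45 (mod 218)
135^27 ≡ 1 (mod 218) ✓
The order of 135 is 27, so the subgroup it generates has 27 elements.
[(Z/218Z)^× : ⟨135⟩] = 108/27 = 4.

4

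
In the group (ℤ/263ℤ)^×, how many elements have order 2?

1

φ(263) = 263 − 1 = 262 = 2 · 131.
In a cyclic group of order 262, there are φ(d) elements of order d for each divisor d of 262, and zero for non-divisors.
2 | 262, and φ(2) = 2 − 1 = 1.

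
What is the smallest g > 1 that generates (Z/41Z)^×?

6

φ(41) = 41 − 1 = 40 = 2^3 · 5.
g is a primitive root iff g^(40/q) ≢ 1 (mod 41) for each prime q ∈ {2, 5}.
g = 2: 2^20 ≡ 1 — hits 1, so not a primitive root.
g = 3: 3^20 ≡ 40; 3^8 ≡ 1 — hits 1, so not a primitive root.
g = 4: 4^20 ≡ 1 — hits 1, so not a primitive root.
g = 5: 5^20 ≡ 1 — hits 1, so not a primitive root.
g = 6: 6^20 ≡ 40; 6^8 ≡ 10 — none is 1, so 6 is a primitive root.
Hence the least primitive root of 41 is 6.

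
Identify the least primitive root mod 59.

2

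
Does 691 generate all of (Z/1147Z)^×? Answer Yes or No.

1147 = 31 · 37 is a product of two distinct odd primes, so (Z/1147Z)^× ≅ (Z/31Z)^× × (Z/37Z)^× is not cyclic.
No primitive root modulo 1147 exists; in particular 691 is not one.

No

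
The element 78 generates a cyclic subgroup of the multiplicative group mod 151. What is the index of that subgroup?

6

Since 78 ∈ (Z/151Z)^×, its order divides φ(151) = 151 − 1 = 150 = 2 · 3 · 5^2.
Divisors of 150: 1, 2, 3, 5, 6, 10, 15, 25, 30, 50, 75, 150.
Check 78^d mod 151 for each divisor in increasing order:
78^1 ≡ 78 (mod 151)
78^2 ≡ 44 (mod 151)
78^3 ≡ 110 (mod 151)
78^5 ≡ 8 (mod 151)
78^6 ≡ 20 (mod 151)
78^10 ≡ 64 (mod 151)
78^15 ≡ 59 (mod 151)
78^25 ≡ 1 (mod 151) ✓
So ord_151(78) = 25, hence |⟨78⟩| = 25.
The index is φ(151) / ord(78) = 150 / 25 = 6.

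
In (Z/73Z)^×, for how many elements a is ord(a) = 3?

φ(73) = 73 − 1 = 72 = 2^3 · 3^2.
In a cyclic group of order 72, there are φ(d) elements of order d for each divisor d of 72, and zero for non-divisors.
3 | 72, and φ(3) = 3 − 1 = 2.

2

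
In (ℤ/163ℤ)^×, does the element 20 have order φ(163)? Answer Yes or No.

φ(163) = 163 − 1 = 162 = 2 · 3^4.
Test 20^(162/q) mod 163 for each prime factor q of 162:
20^81 ≡ 162 (mod 163)  [q = 2: ≢ 1 ✓]
20^54 ≡ 58 (mod 163)  [q = 3: ≢ 1 ✓]
All checks pass, so 20 has order 162 and is a primitive root modulo 163.

Yes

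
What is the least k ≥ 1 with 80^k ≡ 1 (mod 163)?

The order of 80 must divide φ(163) = 163 − 1 = 162 = 2 · 3^4.
Divisors of 162: 1, 2, 3, 6, 9, 18, 27, 54, 81, 162.
Check 80^d mod 163 for each divisor in increasing order:
80^1 ≡ 80 (mod 163)
80^2 ≡ 43 (mod 163)
80^3 ≡ 17 (mod 163)
80^6 ≡ 126 (mod 163)
80^9 ≡ 23 (mod 163)
80^18 ≡ 40 (mod 163)
80^27 ≡ 105 (mod 163)
80^54 ≡ 104 (mod 163)
80^81 ≡ 162 (mod 163)
80^162 ≡ 1 (mod 163) ✓
Therefore the multiplicative order of 80 modulo 163 is 162.

162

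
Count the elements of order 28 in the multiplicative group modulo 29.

12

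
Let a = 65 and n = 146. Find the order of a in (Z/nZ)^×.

The order of 65 must divide φ(146) = φ(2)·φ(73) = 1·72 = 72 = 2^3 · 3^2.
Divisors of 72: 1, 2, 3, 4, 6, 8, 9, 12, 18, 24, 36, 72.
Evaluate successive powers at the divisors of 72:
65^1 ≡ 65 (mod 146)
65^2 ≡ 137 (mod 146)
65^3 ≡ 145 (mod 146)
65^4 ≡ 81 (mod 146)
65^6 ≡ 1 (mod 146) ✓
So ord_146(65) = 6.

6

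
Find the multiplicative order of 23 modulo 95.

36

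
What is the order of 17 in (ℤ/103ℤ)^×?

By Lagrange's theorem, ord_103(17) divides φ(103) = 103 − 1 = 102 = 2 · 3 · 17.
Divisors of 102: 1, 2, 3, 6, 17, 34, 51, 102.
Test each divisor d:
17^1 ≡ 17 (mod 103)
17^2 ≡ 83 (mod 103)
17^3 ≡ 72 (mod 103)
17^6 ≡ 34 (mod 103)
17^17 ≡ 46 (mod 103)
17^34 ≡ 56 (mod 103)
17^51 ≡ 1 (mod 103) ✓
The smallest such exponent is 51, so the order of 17 is 51.

51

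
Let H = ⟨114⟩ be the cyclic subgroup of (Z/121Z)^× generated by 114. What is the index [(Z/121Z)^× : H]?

2

The order of 114 must divide φ(121) = φ(11^2) = 11·(11−1) = 110 = 2 · 5 · 11.
Divisors of 110: 1, 2, 5, 10, 11, 22, 55, 110.
Compute 114^d (mod 121) for the divisors d until we hit 1:
114^1 ≡ 114 (mod 121)
114^2 ≡ 49 (mod 121)
114^5 ≡ 12 (mod 121)
114^10 ≡ 23 (mod 121)
114^11 ≡ 81 (mod 121)
114^22 ≡ 27 (mod 121)
114^55 ≡ 1 (mod 121) ✓
The order of 114 is 55, so the subgroup it generates has 55 elements.
[(Z/121Z)^× : ⟨114⟩] = 110/55 = 2.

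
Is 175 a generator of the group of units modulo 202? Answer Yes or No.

φ(202) = φ(2)·φ(101) = 1·100 = 100 = 2^2 · 5^2.
Test 175^(100/q) mod 202 for each prime factor q of 100:
175^50 ≡ 201 (mod 202)  [q = 2: ≢ 1 ✓]
175^20 ≡ 137 (mod 202)  [q = 5: ≢ 1 ✓]
Every test exponent gives a nontrivial residue, hence 175 generates the full group.

Yes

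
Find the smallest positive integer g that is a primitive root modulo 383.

φ(383) = 383 − 1 = 382 = 2 · 191.
Test candidates g = 2, 3, … against the prime factors q ∈ {2, 191} of φ(383): g is a generator iff g^(382/q) ≢ 1 for every such q.
g = 2: 2^191 ≡ 1 — hits 1, so not a primitive root.
g = 3: 3^191 ≡ 1 — hits 1, so not a primitive root.
g = 4: 4^191 ≡ 1 — hits 1, so not a primitive root.
g = 5: 5^191 ≡ 382; 5^2 ≡ 25 — none is 1, so 5 is a primitive root.
Hence the least primitive root of 383 is 5.

5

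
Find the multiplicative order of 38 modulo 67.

6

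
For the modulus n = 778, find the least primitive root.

3

φ(778) = φ(2)·φ(389) = 1·388 = 388 = 2^2 · 97.
g is a primitive root iff g^(388/q) ≢ 1 (mod 778) for each prime q ∈ {2, 97}.
g = 2: gcd(2, 778) = 2 > 1, not a unit — skip.
g = 3: 3^194 ≡ 777; 3^4 ≡ 81 — none is 1, so 3 is a primitive root.
Hence the least primitive root of 778 is 3.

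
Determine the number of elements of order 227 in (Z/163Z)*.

0

φ(163) = 163 − 1 = 162 = 2 · 3^4.
(Z/163Z)^× is cyclic (|G| = 162); a cyclic group of order m has exactly φ(d) elements of each order d | m, and none otherwise.
Here 162 is not a multiple of 227, so there are no elements of order 227.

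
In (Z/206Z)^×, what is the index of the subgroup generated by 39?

3

ord(39) | φ(206) = φ(2)·φ(103) = 1·102 = 102 = 2 · 3 · 17.
Divisors of 102: 1, 2, 3, 6, 17, 34, 51, 102.
Check 39^d mod 206 for each divisor in increasing order:
39^1 ≡ 39 (mod 206)
39^2 ≡ 79 (mod 206)
39^3 ≡ 197 (mod 206)
39^6 ≡ 81 (mod 206)
39^17 ≡ 205 (mod 206)
39^34 ≡ 1 (mod 206) ✓
Thus |⟨39⟩| = ord(39) = 34.
The index is φ(206) / ord(39) = 102 / 34 = 3.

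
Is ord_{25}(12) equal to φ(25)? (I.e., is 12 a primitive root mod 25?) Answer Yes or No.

Yes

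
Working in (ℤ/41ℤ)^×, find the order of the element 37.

5

Since 37 ∈ (Z/41Z)^×, its order divides φ(41) = 41 − 1 = 40 = 2^3 · 5.
Divisors of 40: 1, 2, 4, 5, 8, 10, 20, 40.
Test each divisor d:
37^1 ≡ 37 (mod 41)
37^2 ≡ 16 (mod 41)
37^4 ≡ 10 (mod 41)
37^5 ≡ 1 (mod 41) ✓
The smallest such exponent is 5, so the order of 37 is 5.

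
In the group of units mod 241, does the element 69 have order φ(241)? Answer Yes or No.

φ(241) = 241 − 1 = 240 = 2^4 · 3 · 5.
69 is a primitive root mod 241 iff 69^(φ(241)/q) ≢ 1 for every prime q | φ(241), i.e. q ∈ {2, 3, 5}.
69^120 ≡ 240 (mod 241)  [q = 2: ≢ 1 ✓]
69^80 ≡ 225 (mod 241)  [q = 3: ≢ 1 ✓]
69^48 ≡ 98 (mod 241)  [q = 5: ≢ 1 ✓]
All checks pass, so 69 has order 240 and is a primitive root modulo 241.

Yes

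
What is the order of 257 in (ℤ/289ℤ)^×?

By Lagrange's theorem, ord_289(257) divides φ(289) = φ(17^2) = 17·(17−1) = 272 = 2^4 · 17.
Divisors of 272: 1, 2, 4, 8, 16, 17, 34, 68, 136, 272.
Compute 257^d (mod 289) for the divisors d until we hit 1:
257^1 ≡ 257
257^2 ≡ 157
257^4 ≡ 84
257^8 ≡ 120
257^16 ≡ 239
257^17 ≡ 155
257^34 ≡ 38
257^68 ≡ 288
257^136 ≡ 1
Hence ord(257) = 136.

136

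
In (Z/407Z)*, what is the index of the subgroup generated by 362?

30

ord(362) | φ(407) = φ(11·37) = (11−1)·(37−1) = 10·36 = 360 = 2^3 · 3^2 · 5.
Divisors of 360: 1, 2, 3, 4, 5, 6, 8, 9, 10, 12, 15, 18, 20, 24, 30, 36, 40, 45, 60, 72, 90, 120, 180, 360.
Test each divisor d:
362^1 ≡ 362 (mod 407)
362^2 ≡ 397 (mod 407)
362^3 ≡ 43 (mod 407)
362^4 ≡ 100 (mod 407)
362^5 ≡ 384 (mod 407)
362^6 ≡ 221 (mod 407)
362^8 ≡ 232 (mod 407)
362^9 ≡ 142 (mod 407)
362^10 ≡ 122 (mod 407)
362^12 ≡ 1 (mod 407) ✓
The order of 362 is 12, so the subgroup it generates has 12 elements.
[(Z/407Z)^× : ⟨362⟩] = 360/12 = 30.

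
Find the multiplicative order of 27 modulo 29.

By Lagrange's theorem, ord_29(27) divides φ(29) = 29 − 1 = 28 = 2^2 · 7.
Divisors of 28: 1, 2, 4, 7, 14, 28.
Evaluate successive powers at the divisors of 28:
27^1 ≡ 27
27^2 ≡ 4
27^4 ≡ 16
27^7 ≡ 17
27^14 ≡ 28
27^28 ≡ 1
The smallest such exponent is 28, so the order of 27 is 28.

28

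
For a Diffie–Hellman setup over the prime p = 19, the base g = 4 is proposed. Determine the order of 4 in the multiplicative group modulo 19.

9

ord(4) | φ(19) = 19 − 1 = 18 = 2 · 3^2.
Divisors of 18: 1, 2, 3, 6, 9, 18.
Test each divisor d:
4^1 ≡ 4 (mod 19)
4^2 ≡ 16 (mod 19)
4^3 ≡ 7 (mod 19)
4^6 ≡ 11 (mod 19)
4^9 ≡ 1 (mod 19) ✓
Hence ord(4) = 9.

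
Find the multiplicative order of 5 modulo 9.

6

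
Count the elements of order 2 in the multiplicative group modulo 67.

1

φ(67) = 67 − 1 = 66 = 2 · 3 · 11.
(Z/67Z)^× is cyclic (|G| = 66); a cyclic group of order m has exactly φ(d) elements of each order d | m, and none otherwise.
2 | 66, and φ(2) = 2 − 1 = 1.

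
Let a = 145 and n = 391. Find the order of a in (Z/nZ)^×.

88

The order of 145 must divide φ(391) = φ(17·23) = (17−1)·(23−1) = 16·22 = 352 = 2^5 · 11.
Divisors of 352: 1, 2, 4, 8, 11, 16, 22, 32, 44, 88, 176, 352.
Compute 145^d (mod 391) for the divisors d until we hit 1:
145^1 ≡ 145 (mod 391)
145^2 ≡ 302 (mod 391)
145^4 ≡ 101 (mod 391)
145^8 ≡ 35 (mod 391)
145^11 ≡ 321 (mod 391)
145^16 ≡ 52 (mod 391)
145^22 ≡ 208 (mod 391)
145^32 ≡ 358 (mod 391)
145^44 ≡ 254 (mod 391)
145^88 ≡ 1 (mod 391) ✓
So ord_391(145) = 88.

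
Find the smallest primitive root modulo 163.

2

φ(163) = 163 − 1 = 162 = 2 · 3^4.
g is a primitive root iff g^(162/q) ≢ 1 (mod 163) for each prime q ∈ {2, 3}.
g = 2: 2^81 ≡ 162; 2^54 ≡ 104 — none is 1, so 2 is a primitive root.
So 2 is the smallest generator of (Z/163Z)^×.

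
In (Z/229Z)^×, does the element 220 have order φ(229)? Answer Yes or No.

No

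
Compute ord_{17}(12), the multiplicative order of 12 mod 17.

Since 12 ∈ (Z/17Z)^×, its order divides φ(17) = 17 − 1 = 16 = 2^4.
Divisors of 16: 1, 2, 4, 8, 16.
Check 12^d mod 17 for each divisor in increasing order:
12^1 ≡ 12 (mod 17)
12^2 ≡ 8 (mod 17)
12^4 ≡ 13 (mod 17)
12^8 ≡ 16 (mod 17)
12^16 ≡ 1 (mod 17) ✓
Hence ord(12) = 16.

16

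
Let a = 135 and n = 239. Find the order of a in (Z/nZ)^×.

The order of 135 must divide φ(239) = 239 − 1 = 238 = 2 · 7 · 17.
Divisors of 238: 1, 2, 7, 14, 17, 34, 119, 238.
Test each divisor d:
135^1 ≡ 135 (mod 239)
135^2 ≡ 61 (mod 239)
135^7 ≡ 6 (mod 239)
135^14 ≡ 36 (mod 239)
135^17 ≡ 100 (mod 239)
135^34 ≡ 201 (mod 239)
135^119 ≡ 1 (mod 239) ✓
The smallest such exponent is 119, so the order of 135 is 119.

119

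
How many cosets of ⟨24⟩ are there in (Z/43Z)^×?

2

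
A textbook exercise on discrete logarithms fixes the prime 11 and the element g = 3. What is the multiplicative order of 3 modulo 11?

ord(3) | φ(11) = 11 − 1 = 10 = 2 · 5.
Divisors of 10: 1, 2, 5, 10.
Evaluate successive powers at the divisors of 10:
3^1 ≡ 3 (mod 11)
3^2 ≡ 9 (mod 11)
3^5 ≡ 1 (mod 11) ✓
Hence ord(3) = 5.

5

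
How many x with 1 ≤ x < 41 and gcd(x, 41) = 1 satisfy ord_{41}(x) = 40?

16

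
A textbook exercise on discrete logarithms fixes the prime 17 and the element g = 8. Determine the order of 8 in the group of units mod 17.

8

ord(8) | φ(17) = 17 − 1 = 16 = 2^4.
Divisors of 16: 1, 2, 4, 8, 16.
Check 8^d mod 17 for each divisor in increasing order:
8^1 ≡ 8 (mod 17)
8^2 ≡ 13 (mod 17)
8^4 ≡ 16 (mod 17)
8^8 ≡ 1 (mod 17) ✓
Therefore the multiplicative order of 8 modulo 17 is 8.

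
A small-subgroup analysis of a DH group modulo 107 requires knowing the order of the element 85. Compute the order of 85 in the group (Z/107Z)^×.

53

By Lagrange's theorem, ord_107(85) divides φ(107) = 107 − 1 = 106 = 2 · 53.
Divisors of 106: 1, 2, 53, 106.
Check 85^d mod 107 for each divisor in increasing order:
85^1 ≡ 85 (mod 107)
85^2 ≡ 56 (mod 107)
85^53 ≡ 1 (mod 107) ✓
So ord_107(85) = 53.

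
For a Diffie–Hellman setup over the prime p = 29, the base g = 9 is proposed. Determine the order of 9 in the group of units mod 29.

The order of 9 must divide φ(29) = 29 − 1 = 28 = 2^2 · 7.
Divisors of 28: 1, 2, 4, 7, 14, 28.
Compute 9^d (mod 29) for the divisors d until we hit 1:
9^1 ≡ 9 (mod 29)
9^2 ≡ 23 (mod 29)
9^4 ≡ 7 (mod 29)
9^7 ≡ 28 (mod 29)
9^14 ≡ 1 (mod 29) ✓
Hence ord(9) = 14.

14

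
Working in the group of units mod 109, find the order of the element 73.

27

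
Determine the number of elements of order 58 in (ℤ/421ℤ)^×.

0

φ(421) = 421 − 1 = 420 = 2^2 · 3 · 5 · 7.
(Z/421Z)^× is cyclic (|G| = 420); a cyclic group of order m has exactly φ(d) elements of each order d | m, and none otherwise.
Here 420 is not a multiple of 58, so there are no elements of order 58.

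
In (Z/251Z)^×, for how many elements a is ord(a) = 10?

4

φ(251) = 251 − 1 = 250 = 2 · 5^3.
Since (Z/251Z)^× is cyclic of order 250, the number of elements of order d is φ(d) when d | 250 and 0 otherwise.
10 = 2 · 5 divides 250, and φ(10) = 4.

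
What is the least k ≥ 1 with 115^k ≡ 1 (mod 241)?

16

The order of 115 must divide φ(241) = 241 − 1 = 240 = 2^4 · 3 · 5.
Divisors of 240: 1, 2, 3, 4, 5, 6, 8, 10, 12, 15, 16, 20, 24, 30, 40, 48, 60, 80, 120, 240.
Test each divisor d:
115^1 ≡ 115 (mod 241)
115^2 ≡ 211 (mod 241)
115^3 ≡ 165 (mod 241)
115^4 ≡ 177 (mod 241)
115^5 ≡ 111 (mod 241)
115^6 ≡ 233 (mod 241)
115^8 ≡ 240 (mod 241)
115^10 ≡ 30 (mod 241)
115^12 ≡ 64 (mod 241)
115^15 ≡ 197 (mod 241)
115^16 ≡ 1 (mod 241) ✓
Therefore the multiplicative order of 115 modulo 241 is 16.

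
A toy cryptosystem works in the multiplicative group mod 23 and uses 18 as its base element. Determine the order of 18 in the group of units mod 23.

11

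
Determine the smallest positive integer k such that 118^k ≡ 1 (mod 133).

The order of 118 must divide φ(133) = φ(7·19) = (7−1)·(19−1) = 6·18 = 108 = 2^2 · 3^3.
Divisors of 108: 1, 2, 3, 4, 6, 9, 12, 18, 27, 36, 54, 108.
Compute 118^d (mod 133) for the divisors d until we hit 1:
118^1 ≡ 118 (mod 133)
118^2 ≡ 92 (mod 133)
118^3 ≡ 83 (mod 133)
118^4 ≡ 85 (mod 133)
118^6 ≡ 106 (mod 133)
118^9 ≡ 20 (mod 133)
118^12 ≡ 64 (mod 133)
118^18 ≡ 1 (mod 133) ✓
Hence ord(118) = 18.

18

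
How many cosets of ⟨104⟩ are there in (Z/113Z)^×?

2

Since 104 ∈ (Z/113Z)^×, its order divides φ(113) = 113 − 1 = 112 = 2^4 · 7.
Divisors of 112: 1, 2, 4, 7, 8, 14, 16, 28, 56, 112.
Evaluate successive powers at the divisors of 112:
104^1 ≡ 104
104^2 ≡ 81
104^4 ≡ 7
104^7 ≡ 95
104^8 ≡ 49
104^14 ≡ 98
104^16 ≡ 28
104^28 ≡ 112
104^56 ≡ 1
The order of 104 is 56, so the subgroup it generates has 56 elements.
[(Z/113Z)^× : ⟨104⟩] = 112/56 = 2.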